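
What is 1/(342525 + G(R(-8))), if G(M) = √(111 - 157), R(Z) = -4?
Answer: 342525/117323375671 - I*√46/117323375671 ≈ 2.9195e-6 - 5.7809e-11*I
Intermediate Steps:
G(M) = I*√46 (G(M) = √(-46) = I*√46)
1/(342525 + G(R(-8))) = 1/(342525 + I*√46)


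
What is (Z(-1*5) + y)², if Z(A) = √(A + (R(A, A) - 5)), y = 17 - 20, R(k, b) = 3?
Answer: (3 - I*√7)² ≈ 2.0 - 15.875*I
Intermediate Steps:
y = -3
Z(A) = √(-2 + A) (Z(A) = √(A + (3 - 5)) = √(A - 2) = √(-2 + A))
(Z(-1*5) + y)² = (√(-2 - 1*5) - 3)² = (√(-2 - 5) - 3)² = (√(-7) - 3)² = (I*√7 - 3)² = (-3 + I*√7)²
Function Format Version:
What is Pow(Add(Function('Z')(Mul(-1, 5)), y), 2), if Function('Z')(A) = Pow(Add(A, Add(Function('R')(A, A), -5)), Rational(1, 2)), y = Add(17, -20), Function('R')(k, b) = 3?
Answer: Pow(Add(3, Mul(-1, I, Pow(7, Rational(1, 2)))), 2) ≈ Add(2.0000, Mul(-15.875, I))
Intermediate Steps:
y = -3
Function('Z')(A) = Pow(Add(-2, A), Rational(1, 2)) (Function('Z')(A) = Pow(Add(A, Add(3, -5)), Rational(1, 2)) = Pow(Add(A, -2), Rational(1, 2)) = Pow(Add(-2, A), Rational(1, 2)))
Pow(Add(Function('Z')(Mul(-1, 5)), y), 2) = Pow(Add(Pow(Add(-2, Mul(-1, 5)), Rational(1, 2)), -3), 2) = Pow(Add(Pow(Add(-2, -5), Rational(1, 2)), -3), 2) = Pow(Add(Pow(-7, Rational(1, 2)), -3), 2) = Pow(Add(Mul(I, Pow(7, Rational(1, 2))), -3), 2) = Pow(Add(-3, Mul(I, Pow(7, Rational(1, 2)))), 2)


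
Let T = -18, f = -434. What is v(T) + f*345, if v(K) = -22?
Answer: -149752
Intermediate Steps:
v(T) + f*345 = -22 - 434*345 = -22 - 149730 = -149752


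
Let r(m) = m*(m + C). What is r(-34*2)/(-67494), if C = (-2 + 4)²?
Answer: -2176/33747 ≈ -0.064480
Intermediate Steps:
C = 4 (C = 2² = 4)
r(m) = m*(4 + m) (r(m) = m*(m + 4) = m*(4 + m))
r(-34*2)/(-67494) = ((-34*2)*(4 - 34*2))/(-67494) = -68*(4 - 68)*(-1/67494) = -68*(-64)*(-1/67494) = 4352*(-1/67494) = -2176/33747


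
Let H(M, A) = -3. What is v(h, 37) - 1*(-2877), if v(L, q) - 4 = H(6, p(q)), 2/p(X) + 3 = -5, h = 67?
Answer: 2878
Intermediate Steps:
p(X) = -1/4 (p(X) = 2/(-3 - 5) = 2/(-8) = 2*(-1/8) = -1/4)
v(L, q) = 1 (v(L, q) = 4 - 3 = 1)
v(h, 37) - 1*(-2877) = 1 - 1*(-2877) = 1 + 2877 = 2878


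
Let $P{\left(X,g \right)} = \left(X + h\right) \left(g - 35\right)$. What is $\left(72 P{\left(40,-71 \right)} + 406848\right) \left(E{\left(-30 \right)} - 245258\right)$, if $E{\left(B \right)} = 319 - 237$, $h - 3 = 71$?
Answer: $113565523200$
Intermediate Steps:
$h = 74$ ($h = 3 + 71 = 74$)
$E{\left(B \right)} = 82$ ($E{\left(B \right)} = 319 - 237 = 82$)
$P{\left(X,g \right)} = \left(-35 + g\right) \left(74 + X\right)$ ($P{\left(X,g \right)} = \left(X + 74\right) \left(g - 35\right) = \left(74 + X\right) \left(-35 + g\right) = \left(-35 + g\right) \left(74 + X\right)$)
$\left(72 P{\left(40,-71 \right)} + 406848\right) \left(E{\left(-30 \right)} - 245258\right) = \left(72 \left(-2590 - 1400 + 74 \left(-71\right) + 40 \left(-71\right)\right) + 406848\right) \left(82 - 245258\right) = \left(72 \left(-2590 - 1400 - 5254 - 2840\right) + 406848\right) \left(-245176\right) = \left(72 \left(-12084\right) + 406848\right) \left(-245176\right) = \left(-870048 + 406848\right) \left(-245176\right) = \left(-463200\right) \left(-245176\right) = 113565523200$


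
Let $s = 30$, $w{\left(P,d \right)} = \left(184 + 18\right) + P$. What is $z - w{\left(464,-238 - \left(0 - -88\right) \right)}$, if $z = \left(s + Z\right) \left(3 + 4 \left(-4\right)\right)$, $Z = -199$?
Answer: $1531$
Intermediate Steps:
$w{\left(P,d \right)} = 202 + P$
$z = 2197$ ($z = \left(30 - 199\right) \left(3 + 4 \left(-4\right)\right) = - 169 \left(3 - 16\right) = \left(-169\right) \left(-13\right) = 2197$)
$z - w{\left(464,-238 - \left(0 - -88\right) \right)} = 2197 - \left(202 + 464\right) = 2197 - 666 = 1531$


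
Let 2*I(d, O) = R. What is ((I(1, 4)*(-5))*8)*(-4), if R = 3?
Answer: 240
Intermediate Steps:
I(d, O) = 3/2 (I(d, O) = (½)*3 = 3/2)
((I(1, 4)*(-5))*8)*(-4) = (((3/2)*(-5))*8)*(-4) = -15/2*8*(-4) = -60*(-4) = 240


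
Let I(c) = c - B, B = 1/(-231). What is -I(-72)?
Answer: 16631/231 ≈ 71.996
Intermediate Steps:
B = -1/231 ≈ -0.0043290
I(c) = 1/231 + c (I(c) = c - 1*(-1/231) = c + 1/231 = 1/231 + c)
-I(-72) = -(1/231 - 72) = -1*(-16631/231) = 16631/231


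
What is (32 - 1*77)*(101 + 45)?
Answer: -6570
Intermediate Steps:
(32 - 1*77)*(101 + 45) = (32 - 77)*146 = -45*146 = -6570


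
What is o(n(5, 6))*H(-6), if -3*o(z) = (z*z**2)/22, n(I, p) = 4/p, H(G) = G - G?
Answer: 0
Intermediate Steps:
H(G) = 0
o(z) = -z**3/66 (o(z) = -z*z**2/(3*22) = -z**3/(3*22) = -z**3/66)
o(n(5, 6))*H(-6) = -(4/6)**3/66*0 = -(4*(1/6))**3/66*0 = -(2/3)**3/66*0 = -1/66*8/27*0 = -4/891*0 = 0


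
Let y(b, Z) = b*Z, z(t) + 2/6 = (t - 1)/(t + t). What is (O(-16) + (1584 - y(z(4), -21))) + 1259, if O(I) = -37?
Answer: 22455/8 ≈ 2806.9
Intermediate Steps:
z(t) = -1/3 + (-1 + t)/(2*t) (z(t) = -1/3 + (t - 1)/(t + t) = -1/3 + (-1 + t)/((2*t)) = -1/3 + (-1 + t)*(1/(2*t)) = -1/3 + (-1 + t)/(2*t))
y(b, Z) = Z*b
(O(-16) + (1584 - y(z(4), -21))) + 1259 = (-37 + (1584 - (-21)*(1/6)*(-3 + 4)/4)) + 1259 = (-37 + (1584 - (-21)*(1/6)*(1/4)*1)) + 1259 = (-37 + (1584 - (-21)/24)) + 1259 = (-37 + (1584 - 1*(-7/8))) + 1259 = (-37 + (1584 + 7/8)) + 1259 = (-37 + 12679/8) + 1259 = 12383/8 + 1259 = 22455/8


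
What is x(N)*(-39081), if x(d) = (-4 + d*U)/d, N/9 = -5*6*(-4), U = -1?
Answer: 3530317/90 ≈ 39226.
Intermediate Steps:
N = 1080 (N = 9*(-5*6*(-4)) = 9*(-30*(-4)) = 9*120 = 1080)
x(d) = (-4 - d)/d (x(d) = (-4 + d*(-1))/d = (-4 - d)/d)
x(N)*(-39081) = ((-4 - 1*1080)/1080)*(-39081) = ((-4 - 1080)/1080)*(-39081) = ((1/1080)*(-1084))*(-39081) = -271/270*(-39081) = 3530317/90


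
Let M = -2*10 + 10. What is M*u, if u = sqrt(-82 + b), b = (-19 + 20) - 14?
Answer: -10*I*sqrt(95) ≈ -97.468*I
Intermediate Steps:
b = -13 (b = 1 - 14 = -13)
u = I*sqrt(95) (u = sqrt(-82 - 13) = sqrt(-95) = I*sqrt(95) ≈ 9.7468*I)
M = -10 (M = -20 + 10 = -10)
M*u = -10*I*sqrt(95)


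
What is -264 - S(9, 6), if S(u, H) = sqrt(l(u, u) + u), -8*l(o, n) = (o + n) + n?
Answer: -264 - 3*sqrt(10)/4 ≈ -266.37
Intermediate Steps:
l(o, n) = -n/4 - o/8 (l(o, n) = -((o + n) + n)/8 = -((n + o) + n)/8 = -(o + 2*n)/8 = -n/4 - o/8)
S(u, H) = sqrt(10)*sqrt(u)/4 (S(u, H) = sqrt((-u/4 - u/8) + u) = sqrt(-3*u/8 + u) = sqrt(5*u/8) = sqrt(10)*sqrt(u)/4)
-264 - S(9, 6) = -264 - sqrt(10)*sqrt(9)/4 = -264 - sqrt(10)*3/4 = -264 - 3*sqrt(10)/4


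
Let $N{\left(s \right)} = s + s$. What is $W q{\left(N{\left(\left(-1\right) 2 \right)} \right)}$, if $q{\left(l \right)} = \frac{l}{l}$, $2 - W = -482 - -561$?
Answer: $-77$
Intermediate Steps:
$N{\left(s \right)} = 2 s$
$W = -77$ ($W = 2 - \left(-482 - -561\right) = 2 - \left(-482 + 561\right) = 2 - 79 = -77$)
$q{\left(l \right)} = 1$
$W q{\left(N{\left(\left(-1\right) 2 \right)} \right)} = \left(-77\right) 1 = -77$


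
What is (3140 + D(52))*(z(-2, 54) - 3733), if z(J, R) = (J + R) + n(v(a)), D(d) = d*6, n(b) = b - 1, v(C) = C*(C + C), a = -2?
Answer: -12682648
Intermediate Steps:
v(C) = 2*C² (v(C) = C*(2*C) = 2*C²)
n(b) = -1 + b
D(d) = 6*d
z(J, R) = 7 + J + R (z(J, R) = (J + R) + (-1 + 2*(-2)²) = (J + R) + (-1 + 2*4) = (J + R) + (-1 + 8) = (J + R) + 7 = 7 + J + R)
(3140 + D(52))*(z(-2, 54) - 3733) = (3140 + 6*52)*((7 - 2 + 54) - 3733) = (3140 + 312)*(59 - 3733) = 3452*(-3674) = -12682648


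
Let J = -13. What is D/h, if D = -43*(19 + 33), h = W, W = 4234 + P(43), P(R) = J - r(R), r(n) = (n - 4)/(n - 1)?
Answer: -31304/59081 ≈ -0.52985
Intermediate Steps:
r(n) = (-4 + n)/(-1 + n)
P(R) = -13 - (-4 + R)/(-1 + R)
W = 59081/14 (W = 4234 + (17 - 14*43)/(-1 + 43) = 4234 + (17 - 602)/42 = 4234 + (1/42)*(-585) = 4234 - 195/14 = 59081/14 ≈ 4220.1)
h = 59081/14 ≈ 4220.1
D = -2236 (D = -43*52 = -2236)
D/h = -2236/59081/14 = -2236*14/59081 = -31304/59081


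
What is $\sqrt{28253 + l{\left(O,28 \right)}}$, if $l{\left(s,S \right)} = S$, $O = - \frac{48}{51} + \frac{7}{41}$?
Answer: $\sqrt{28281} \approx 168.17$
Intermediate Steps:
$O = - \frac{537}{697}$ ($O = \left(-48\right) \frac{1}{51} + 7 \cdot \frac{1}{41} = - \frac{16}{17} + \frac{7}{41} = - \frac{537}{697} \approx -0.77044$)
$\sqrt{28253 + l{\left(O,28 \right)}} = \sqrt{28253 + 28} = \sqrt{28281}$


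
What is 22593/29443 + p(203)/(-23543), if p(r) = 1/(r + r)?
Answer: 215954212151/281429678894 ≈ 0.76735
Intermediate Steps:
p(r) = 1/(2*r)
22593/29443 + p(203)/(-23543) = 22593/29443 + ((½)/203)/(-23543) = 22593*(1/29443) + ((½)*(1/203))*(-1/23543) = 22593/29443 + (1/406)*(-1/23543) = 22593/29443 - 1/9558458 = 215954212151/281429678894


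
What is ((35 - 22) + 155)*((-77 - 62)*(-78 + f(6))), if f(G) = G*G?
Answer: 980784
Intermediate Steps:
f(G) = G²
((35 - 22) + 155)*((-77 - 62)*(-78 + f(6))) = ((35 - 22) + 155)*((-77 - 62)*(-78 + 6²)) = (13 + 155)*(-139*(-78 + 36)) = 168*(-139*(-42)) = 168*5838 = 980784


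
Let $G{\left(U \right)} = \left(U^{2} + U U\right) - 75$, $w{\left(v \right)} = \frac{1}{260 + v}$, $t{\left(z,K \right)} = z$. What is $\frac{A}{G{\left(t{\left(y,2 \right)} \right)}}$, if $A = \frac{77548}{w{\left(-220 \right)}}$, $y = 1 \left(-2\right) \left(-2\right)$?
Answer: $- \frac{3101920}{43} \approx -72138.0$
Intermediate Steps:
$y = 4$ ($y = \left(-2\right) \left(-2\right) = 4$)
$G{\left(U \right)} = -75 + 2 U^{2}$ ($G{\left(U \right)} = \left(U^{2} + U^{2}\right) - 75 = 2 U^{2} - 75 = -75 + 2 U^{2}$)
$A = 3101920$ ($A = \frac{77548}{\frac{1}{260 - 220}} = \frac{77548}{\frac{1}{40}} = 77548 \frac{1}{\frac{1}{40}} = 77548 \cdot 40 = 3101920$)
$\frac{A}{G{\left(t{\left(y,2 \right)} \right)}} = \frac{3101920}{-75 + 2 \cdot 4^{2}} = \frac{3101920}{-75 + 2 \cdot 16} = \frac{3101920}{-75 + 32} = \frac{3101920}{-43} = 3101920 \left(- \frac{1}{43}\right) = - \frac{3101920}{43}$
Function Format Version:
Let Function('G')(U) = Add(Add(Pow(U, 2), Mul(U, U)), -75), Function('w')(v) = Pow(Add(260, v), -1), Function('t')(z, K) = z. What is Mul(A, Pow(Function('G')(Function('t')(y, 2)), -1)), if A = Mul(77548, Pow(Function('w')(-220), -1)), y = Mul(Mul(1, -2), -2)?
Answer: Rational(-3101920, 43) ≈ -72138.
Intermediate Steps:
y = 4 (y = Mul(-2, -2) = 4)
Function('G')(U) = Add(-75, Mul(2, Pow(U, 2))) (Function('G')(U) = Add(Add(Pow(U, 2), Pow(U, 2)), -75) = Add(Mul(2, Pow(U, 2)), -75) = Add(-75, Mul(2, Pow(U, 2))))
A = 3101920 (A = Mul(77548, Pow(Pow(Add(260, -220), -1), -1)) = Mul(77548, Pow(Pow(40, -1), -1)) = Mul(77548, Pow(Rational(1, 40), -1)) = Mul(77548, 40) = 3101920)
Mul(A, Pow(Function('G')(Function('t')(y, 2)), -1)) = Mul(3101920, Pow(Add(-75, Mul(2, Pow(4, 2))), -1)) = Mul(3101920, Pow(Add(-75, Mul(2, 16)), -1)) = Mul(3101920, Pow(Add(-75, 32), -1)) = Mul(3101920, Pow(-43, -1)) = Mul(3101920, Rational(-1, 43)) = Rational(-3101920, 43)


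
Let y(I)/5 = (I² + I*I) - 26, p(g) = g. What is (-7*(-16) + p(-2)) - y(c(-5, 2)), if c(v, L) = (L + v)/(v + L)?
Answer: 230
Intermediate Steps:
c(v, L) = 1 (c(v, L) = (L + v)/(L + v) = 1)
y(I) = -130 + 10*I² (y(I) = 5*((I² + I*I) - 26) = 5*((I² + I²) - 26) = 5*(2*I² - 26) = 5*(-26 + 2*I²) = -130 + 10*I²)
(-7*(-16) + p(-2)) - y(c(-5, 2)) = (-7*(-16) - 2) - (-130 + 10*1²) = (112 - 2) - (-130 + 10*1) = 110 - (-130 + 10) = 110 - 1*(-120) = 110 + 120 = 230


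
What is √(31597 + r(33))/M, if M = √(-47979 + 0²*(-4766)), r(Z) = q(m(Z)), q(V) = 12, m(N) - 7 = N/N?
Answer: -I*√168507579/15993 ≈ -0.81167*I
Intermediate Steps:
m(N) = 8 (m(N) = 7 + N/N = 7 + 1 = 8)
r(Z) = 12
M = 3*I*√5331 (M = √(-47979 + 0*(-4766)) = √(-47979 + 0) = √(-47979) = 3*I*√5331 ≈ 219.04*I)
√(31597 + r(33))/M = √(31597 + 12)/((3*I*√5331)) = √31609*(-I*√5331/15993) = -I*√168507579/15993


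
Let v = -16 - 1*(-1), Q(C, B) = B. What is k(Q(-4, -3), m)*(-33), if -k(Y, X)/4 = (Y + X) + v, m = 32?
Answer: 1848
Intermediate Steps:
v = -15 (v = -16 + 1 = -15)
k(Y, X) = 60 - 4*X - 4*Y (k(Y, X) = -4*((Y + X) - 15) = -4*((X + Y) - 15) = -4*(-15 + X + Y) = 60 - 4*X - 4*Y)
k(Q(-4, -3), m)*(-33) = (60 - 4*32 - 4*(-3))*(-33) = (60 - 128 + 12)*(-33) = -56*(-33) = 1848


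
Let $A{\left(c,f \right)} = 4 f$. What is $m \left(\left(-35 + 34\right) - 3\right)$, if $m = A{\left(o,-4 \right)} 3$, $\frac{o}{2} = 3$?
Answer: $192$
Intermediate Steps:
$o = 6$ ($o = 2 \cdot 3 = 6$)
$m = -48$ ($m = 4 \left(-4\right) 3 = \left(-16\right) 3 = -48$)
$m \left(\left(-35 + 34\right) - 3\right) = - 48 \left(\left(-35 + 34\right) - 3\right) = - 48 \left(-1 - 3\right) = \left(-48\right) \left(-4\right) = 192$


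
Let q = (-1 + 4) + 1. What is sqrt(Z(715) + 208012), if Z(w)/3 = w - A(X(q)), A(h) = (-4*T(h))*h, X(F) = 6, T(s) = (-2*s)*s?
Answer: sqrt(204973) ≈ 452.74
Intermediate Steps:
T(s) = -2*s**2
q = 4 (q = 3 + 1 = 4)
A(h) = 8*h**3 (A(h) = (-(-8)*h**2)*h = (8*h**2)*h = 8*h**3)
Z(w) = -5184 + 3*w (Z(w) = 3*(w - 8*6**3) = 3*(w - 8*216) = 3*(w - 1*1728) = 3*(w - 1728) = 3*(-1728 + w) = -5184 + 3*w)
sqrt(Z(715) + 208012) = sqrt((-5184 + 3*715) + 208012) = sqrt((-5184 + 2145) + 208012) = sqrt(-3039 + 208012) = sqrt(204973)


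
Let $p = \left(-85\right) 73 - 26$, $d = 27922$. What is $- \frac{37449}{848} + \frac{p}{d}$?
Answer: $- \frac{525467433}{11838928} \approx -44.385$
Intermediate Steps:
$p = -6231$ ($p = -6205 - 26 = -6231$)
$- \frac{37449}{848} + \frac{p}{d} = - \frac{37449}{848} - \frac{6231}{27922} = - \frac{525467433}{11838928}$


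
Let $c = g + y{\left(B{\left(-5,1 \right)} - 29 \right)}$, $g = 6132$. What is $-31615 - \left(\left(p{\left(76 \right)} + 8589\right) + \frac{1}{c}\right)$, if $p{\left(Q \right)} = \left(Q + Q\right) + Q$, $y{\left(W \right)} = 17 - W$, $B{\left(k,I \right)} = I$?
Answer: $- \frac{249748465}{6177} \approx -40432.0$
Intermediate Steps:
$p{\left(Q \right)} = 3 Q$ ($p{\left(Q \right)} = 2 Q + Q = 3 Q$)
$c = 6177$ ($c = 6132 + \left(17 - \left(1 - 29\right)\right) = 6132 + \left(17 - -28\right) = 6132 + \left(17 + 28\right) = 6132 + 45 = 6177$)
$-31615 - \left(\left(p{\left(76 \right)} + 8589\right) + \frac{1}{c}\right) = -31615 - \left(\left(3 \cdot 76 + 8589\right) + \frac{1}{6177}\right) = -31615 - \left(\left(228 + 8589\right) + \frac{1}{6177}\right) = -31615 - \left(8817 + \frac{1}{6177}\right) = -31615 - \frac{54462610}{6177} = - \frac{249748465}{6177}$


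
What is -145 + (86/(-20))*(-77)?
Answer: 1861/10 ≈ 186.10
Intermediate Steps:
-145 + (86/(-20))*(-77) = -145 + (86*(-1/20))*(-77) = -145 - 43/10*(-77) = -145 + 3311/10 = 1861/10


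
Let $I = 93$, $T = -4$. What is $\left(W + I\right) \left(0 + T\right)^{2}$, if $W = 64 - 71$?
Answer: $1376$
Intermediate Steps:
$W = -7$
$\left(W + I\right) \left(0 + T\right)^{2} = \left(-7 + 93\right) \left(0 - 4\right)^{2} = 86 \left(-4\right)^{2} = 86 \cdot 16 = 1376$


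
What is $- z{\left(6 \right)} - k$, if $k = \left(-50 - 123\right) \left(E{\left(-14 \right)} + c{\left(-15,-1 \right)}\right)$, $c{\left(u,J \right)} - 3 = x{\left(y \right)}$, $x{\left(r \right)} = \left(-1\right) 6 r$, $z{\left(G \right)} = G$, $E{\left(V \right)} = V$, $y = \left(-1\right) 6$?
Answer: $4319$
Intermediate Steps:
$y = -6$
$x{\left(r \right)} = - 6 r$
$c{\left(u,J \right)} = 39$ ($c{\left(u,J \right)} = 3 - -36 = 3 + 36 = 39$)
$k = -4325$ ($k = \left(-50 - 123\right) \left(-14 + 39\right) = \left(-173\right) 25 = -4325$)
$- z{\left(6 \right)} - k = \left(-1\right) 6 - -4325 = -6 + 4325 = 4319$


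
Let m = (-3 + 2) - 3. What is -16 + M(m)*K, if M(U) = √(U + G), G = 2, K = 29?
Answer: -16 + 29*I*√2 ≈ -16.0 + 41.012*I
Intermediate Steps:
m = -4 (m = -1 - 3 = -4)
M(U) = √(2 + U) (M(U) = √(U + 2) = √(2 + U))
-16 + M(m)*K = -16 + √(2 - 4)*29 = -16 + √(-2)*29 = -16 + (I*√2)*29 = -16 + 29*I*√2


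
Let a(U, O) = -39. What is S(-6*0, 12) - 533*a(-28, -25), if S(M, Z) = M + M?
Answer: 20787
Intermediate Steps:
S(M, Z) = 2*M
S(-6*0, 12) - 533*a(-28, -25) = 2*(-6*0) - 533*(-39) = 2*0 + 20787 = 0 + 20787 = 20787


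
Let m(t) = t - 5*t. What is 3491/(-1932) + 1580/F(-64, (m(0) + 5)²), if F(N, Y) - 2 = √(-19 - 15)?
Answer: 2986231/36708 - 790*I*√34/19 ≈ 81.351 - 242.44*I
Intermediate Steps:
m(t) = -4*t
F(N, Y) = 2 + I*√34 (F(N, Y) = 2 + √(-19 - 15) = 2 + √(-34) = 2 + I*√34)
3491/(-1932) + 1580/F(-64, (m(0) + 5)²) = 3491/(-1932) + 1580/(2 + I*√34) = 3491*(-1/1932) + 1580/(2 + I*√34) = -3491/1932 + 1580/(2 + I*√34)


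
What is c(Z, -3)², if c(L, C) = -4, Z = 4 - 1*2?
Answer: 16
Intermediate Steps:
Z = 2 (Z = 4 - 2 = 2)
c(Z, -3)² = (-4)² = 16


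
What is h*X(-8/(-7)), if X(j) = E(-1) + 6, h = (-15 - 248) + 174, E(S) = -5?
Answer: -89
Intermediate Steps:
h = -89 (h = -263 + 174 = -89)
X(j) = 1 (X(j) = -5 + 6 = 1)
h*X(-8/(-7)) = -89*1 = -89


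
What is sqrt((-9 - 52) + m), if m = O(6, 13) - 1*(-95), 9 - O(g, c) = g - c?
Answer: 5*sqrt(2) ≈ 7.0711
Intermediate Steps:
O(g, c) = 9 + c - g (O(g, c) = 9 - (g - c) = 9 + (c - g) = 9 + c - g)
m = 111 (m = (9 + 13 - 1*6) - 1*(-95) = (9 + 13 - 6) + 95 = 16 + 95 = 111)
sqrt((-9 - 52) + m) = sqrt((-9 - 52) + 111) = sqrt(-61 + 111) = sqrt(50) = 5*sqrt(2)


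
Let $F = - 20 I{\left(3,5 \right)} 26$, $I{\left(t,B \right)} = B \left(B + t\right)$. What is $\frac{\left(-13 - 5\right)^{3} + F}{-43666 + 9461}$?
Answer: $\frac{26632}{34205} \approx 0.7786$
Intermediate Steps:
$F = -20800$ ($F = - 20 \cdot 5 \left(5 + 3\right) 26 = - 20 \cdot 5 \cdot 8 \cdot 26 = \left(-20\right) 40 \cdot 26 = \left(-800\right) 26 = -20800$)
$\frac{\left(-13 - 5\right)^{3} + F}{-43666 + 9461} = \frac{\left(-13 - 5\right)^{3} - 20800}{-43666 + 9461} = \frac{\left(-13 - 5\right)^{3} - 20800}{-34205} = \left(\left(-18\right)^{3} - 20800\right) \left(- \frac{1}{34205}\right) = \left(-5832 - 20800\right) \left(- \frac{1}{34205}\right) = \left(-26632\right) \left(- \frac{1}{34205}\right) = \frac{26632}{34205}$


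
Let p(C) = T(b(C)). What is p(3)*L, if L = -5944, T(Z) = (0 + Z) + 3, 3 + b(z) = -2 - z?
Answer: 29720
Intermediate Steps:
b(z) = -5 - z (b(z) = -3 + (-2 - z) = -5 - z)
T(Z) = 3 + Z (T(Z) = Z + 3 = 3 + Z)
p(C) = -2 - C (p(C) = 3 + (-5 - C) = -2 - C)
p(3)*L = (-2 - 1*3)*(-5944) = (-2 - 3)*(-5944) = -5*(-5944) = 29720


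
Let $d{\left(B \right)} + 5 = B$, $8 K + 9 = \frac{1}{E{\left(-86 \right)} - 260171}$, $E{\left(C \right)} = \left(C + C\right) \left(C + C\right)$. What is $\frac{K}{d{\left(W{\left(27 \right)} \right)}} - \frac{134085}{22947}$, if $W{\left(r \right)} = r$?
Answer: $- \frac{457436244289}{77605438372} \approx -5.8944$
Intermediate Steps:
$E{\left(C \right)} = 4 C^{2}$ ($E{\left(C \right)} = 2 C 2 C = 4 C^{2}$)
$K = - \frac{518821}{461174}$ ($K = - \frac{9}{8} + \frac{1}{8 \left(4 \left(-86\right)^{2} - 260171\right)} = - \frac{9}{8} + \frac{1}{8 \left(4 \cdot 7396 - 260171\right)} = - \frac{9}{8} + \frac{1}{8 \left(29584 - 260171\right)} = - \frac{9}{8} + \frac{1}{8 \left(-230587\right)} = - \frac{9}{8} + \frac{1}{8} \left(- \frac{1}{230587}\right) = - \frac{9}{8} - \frac{1}{1844696} = - \frac{518821}{461174} \approx -1.125$)
$d{\left(B \right)} = -5 + B$
$\frac{K}{d{\left(W{\left(27 \right)} \right)}} - \frac{134085}{22947} = - \frac{518821}{461174 \left(-5 + 27\right)} - \frac{134085}{22947} = - \frac{518821}{461174 \cdot 22} - \frac{44695}{7649} = \left(- \frac{518821}{461174}\right) \frac{1}{22} - \frac{44695}{7649} = - \frac{518821}{10145828} - \frac{44695}{7649} = - \frac{457436244289}{77605438372}$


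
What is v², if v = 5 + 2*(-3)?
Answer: 1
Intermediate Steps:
v = -1 (v = 5 - 6 = -1)
v² = (-1)² = 1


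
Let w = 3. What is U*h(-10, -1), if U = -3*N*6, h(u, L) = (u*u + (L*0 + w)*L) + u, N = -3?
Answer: 4698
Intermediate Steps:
h(u, L) = u + u² + 3*L (h(u, L) = (u*u + (L*0 + 3)*L) + u = (u² + (0 + 3)*L) + u = (u² + 3*L) + u = u + u² + 3*L)
U = 54 (U = -3*(-3)*6 = 9*6 = 54)
U*h(-10, -1) = 54*(-10 + (-10)² + 3*(-1)) = 54*(-10 + 100 - 3) = 54*87 = 4698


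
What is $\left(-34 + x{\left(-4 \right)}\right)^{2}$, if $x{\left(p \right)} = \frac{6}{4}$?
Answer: $\frac{4225}{4} \approx 1056.3$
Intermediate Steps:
$x{\left(p \right)} = \frac{3}{2}$ ($x{\left(p \right)} = 6 \cdot \frac{1}{4} = \frac{3}{2}$)
$\left(-34 + x{\left(-4 \right)}\right)^{2} = \left(-34 + \frac{3}{2}\right)^{2} = \left(- \frac{65}{2}\right)^{2} = \frac{4225}{4}$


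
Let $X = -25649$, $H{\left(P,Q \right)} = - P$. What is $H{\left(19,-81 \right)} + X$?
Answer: $-25668$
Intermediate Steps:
$H{\left(19,-81 \right)} + X = \left(-1\right) 19 - 25649 = -19 - 25649 = -25668$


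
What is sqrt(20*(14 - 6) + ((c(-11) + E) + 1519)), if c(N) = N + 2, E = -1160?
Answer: sqrt(510) ≈ 22.583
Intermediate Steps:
c(N) = 2 + N
sqrt(20*(14 - 6) + ((c(-11) + E) + 1519)) = sqrt(20*(14 - 6) + (((2 - 11) - 1160) + 1519)) = sqrt(20*8 + ((-9 - 1160) + 1519)) = sqrt(160 + (-1169 + 1519)) = sqrt(160 + 350) = sqrt(510)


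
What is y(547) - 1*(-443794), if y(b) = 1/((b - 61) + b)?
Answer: 458439203/1033 ≈ 4.4379e+5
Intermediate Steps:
y(b) = 1/(-61 + 2*b) (y(b) = 1/((-61 + b) + b) = 1/(-61 + 2*b))
y(547) - 1*(-443794) = 1/(-61 + 2*547) - 1*(-443794) = 1/(-61 + 1094) + 443794 = 1/1033 + 443794 = 458439203/1033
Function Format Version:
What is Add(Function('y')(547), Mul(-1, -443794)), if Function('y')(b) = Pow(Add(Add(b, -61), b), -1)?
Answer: Rational(458439203, 1033) ≈ 4.4379e+5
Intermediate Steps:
Function('y')(b) = Pow(Add(-61, Mul(2, b)), -1) (Function('y')(b) = Pow(Add(Add(-61, b), b), -1) = Pow(Add(-61, Mul(2, b)), -1))
Add(Function('y')(547), Mul(-1, -443794)) = Add(Pow(Add(-61, Mul(2, 547)), -1), Mul(-1, -443794)) = Add(Pow(Add(-61, 1094), -1), 443794) = Add(Pow(1033, -1), 443794) = Add(Rational(1, 1033), 443794) = Rational(458439203, 1033)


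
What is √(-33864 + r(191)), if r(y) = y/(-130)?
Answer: I*√572326430/130 ≈ 184.03*I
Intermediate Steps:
r(y) = -y/130 (r(y) = y*(-1/130) = -y/130)
√(-33864 + r(191)) = √(-33864 - 1/130*191) = √(-33864 - 191/130) = √(-4402511/130) = I*√572326430/130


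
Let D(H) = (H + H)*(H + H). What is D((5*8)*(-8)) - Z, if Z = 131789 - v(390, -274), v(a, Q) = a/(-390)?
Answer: 277810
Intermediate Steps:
v(a, Q) = -a/390 (v(a, Q) = a*(-1/390) = -a/390)
D(H) = 4*H**2 (D(H) = (2*H)*(2*H) = 4*H**2)
Z = 131790 (Z = 131789 - (-1)*390/390 = 131789 - 1*(-1) = 131789 + 1 = 131790)
D((5*8)*(-8)) - Z = 4*((5*8)*(-8))**2 - 1*131790 = 4*(40*(-8))**2 - 131790 = 4*(-320)**2 - 131790 = 4*102400 - 131790 = 409600 - 131790 = 277810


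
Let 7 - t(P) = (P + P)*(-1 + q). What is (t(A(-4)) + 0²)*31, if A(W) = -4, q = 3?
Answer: 713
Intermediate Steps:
t(P) = 7 - 4*P (t(P) = 7 - (P + P)*(-1 + 3) = 7 - 2*P*2 = 7 - 4*P)
(t(A(-4)) + 0²)*31 = ((7 - 4*(-4)) + 0²)*31 = ((7 + 16) + 0)*31 = (23 + 0)*31 = 23*31 = 713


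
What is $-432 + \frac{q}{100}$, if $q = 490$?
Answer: $- \frac{4271}{10} \approx -427.1$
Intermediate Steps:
$-432 + \frac{q}{100} = -432 + \frac{1}{100} \cdot 490 = -432 + \frac{49}{10} = - \frac{4271}{10}$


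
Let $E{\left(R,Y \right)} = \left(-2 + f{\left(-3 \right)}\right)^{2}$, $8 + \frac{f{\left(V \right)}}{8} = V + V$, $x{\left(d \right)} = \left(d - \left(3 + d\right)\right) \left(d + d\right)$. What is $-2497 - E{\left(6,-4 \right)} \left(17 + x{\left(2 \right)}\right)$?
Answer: $-67477$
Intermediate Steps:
$x{\left(d \right)} = - 6 d$ ($x{\left(d \right)} = - 3 \cdot 2 d = - 6 d$)
$f{\left(V \right)} = -64 + 16 V$ ($f{\left(V \right)} = -64 + 8 \left(V + V\right) = -64 + 8 \cdot 2 V = -64 + 16 V$)
$E{\left(R,Y \right)} = 12996$ ($E{\left(R,Y \right)} = \left(-2 + \left(-64 + 16 \left(-3\right)\right)\right)^{2} = \left(-2 - 112\right)^{2} = \left(-114\right)^{2} = 12996$)
$-2497 - E{\left(6,-4 \right)} \left(17 + x{\left(2 \right)}\right) = -2497 - 12996 \left(17 - 12\right) = -2497 - 12996 \cdot 5 = -2497 - 64980 = -67477$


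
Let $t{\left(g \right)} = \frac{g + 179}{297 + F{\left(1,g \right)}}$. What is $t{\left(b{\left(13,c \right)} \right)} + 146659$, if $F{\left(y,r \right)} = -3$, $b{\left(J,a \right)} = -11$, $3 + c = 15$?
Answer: $\frac{1026617}{7} \approx 1.4666 \cdot 10^{5}$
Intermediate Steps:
$c = 12$ ($c = -3 + 15 = 12$)
$t{\left(g \right)} = \frac{179}{294} + \frac{g}{294}$ ($t{\left(g \right)} = \frac{g + 179}{297 - 3} = \frac{179 + g}{294} = \left(179 + g\right) \frac{1}{294} = \frac{179}{294} + \frac{g}{294}$)
$t{\left(b{\left(13,c \right)} \right)} + 146659 = \left(\frac{179}{294} + \frac{1}{294} \left(-11\right)\right) + 146659 = \left(\frac{179}{294} - \frac{11}{294}\right) + 146659 = \frac{4}{7} + 146659 = \frac{1026617}{7}$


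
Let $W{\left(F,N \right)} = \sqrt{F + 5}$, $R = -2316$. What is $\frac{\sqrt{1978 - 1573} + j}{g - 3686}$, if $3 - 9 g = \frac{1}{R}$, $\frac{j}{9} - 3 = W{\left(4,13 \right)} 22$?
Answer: $- \frac{12944124}{76824035} - \frac{187596 \sqrt{5}}{76824035} \approx -0.17395$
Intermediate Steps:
$W{\left(F,N \right)} = \sqrt{5 + F}$
$j = 621$ ($j = 27 + 9 \sqrt{5 + 4} \cdot 22 = 27 + 9 \sqrt{9} \cdot 22 = 27 + 9 \cdot 3 \cdot 22 = 27 + 9 \cdot 66 = 27 + 594 = 621$)
$g = \frac{6949}{20844}$ ($g = \frac{1}{3} - \frac{1}{9 \left(-2316\right)} = \frac{1}{3} - - \frac{1}{20844} = \frac{1}{3} + \frac{1}{20844} = \frac{6949}{20844} \approx 0.33338$)
$\frac{\sqrt{1978 - 1573} + j}{g - 3686} = \frac{\sqrt{1978 - 1573} + 621}{\frac{6949}{20844} - 3686} = \frac{\sqrt{405} + 621}{- \frac{76824035}{20844}} = \left(9 \sqrt{5} + 621\right) \left(- \frac{20844}{76824035}\right) = \left(621 + 9 \sqrt{5}\right) \left(- \frac{20844}{76824035}\right) = - \frac{12944124}{76824035} - \frac{187596 \sqrt{5}}{76824035}$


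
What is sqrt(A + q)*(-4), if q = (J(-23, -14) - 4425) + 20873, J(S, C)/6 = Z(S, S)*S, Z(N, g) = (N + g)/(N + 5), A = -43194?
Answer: -16*I*sqrt(15243)/3 ≈ -658.47*I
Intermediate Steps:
Z(N, g) = (N + g)/(5 + N)
J(S, C) = 12*S**2/(5 + S) (J(S, C) = 6*(((S + S)/(5 + S))*S) = 6*(((2*S)/(5 + S))*S) = 6*((2*S/(5 + S))*S) = 6*(2*S**2/(5 + S)) = 12*S**2/(5 + S))
q = 48286/3 (q = (12*(-23)**2/(5 - 23) - 4425) + 20873 = (12*529/(-18) - 4425) + 20873 = (12*529*(-1/18) - 4425) + 20873 = (-1058/3 - 4425) + 20873 = -14333/3 + 20873 = 48286/3 ≈ 16095.)
sqrt(A + q)*(-4) = sqrt(-43194 + 48286/3)*(-4) = sqrt(-81296/3)*(-4) = (4*I*sqrt(15243)/3)*(-4) = -16*I*sqrt(15243)/3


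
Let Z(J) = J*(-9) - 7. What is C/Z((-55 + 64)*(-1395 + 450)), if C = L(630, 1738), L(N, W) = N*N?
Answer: 4050/781 ≈ 5.1857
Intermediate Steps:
Z(J) = -7 - 9*J (Z(J) = -9*J - 7 = -7 - 9*J)
L(N, W) = N²
C = 396900 (C = 630² = 396900)
C/Z((-55 + 64)*(-1395 + 450)) = 396900/(-7 - 9*(-55 + 64)*(-1395 + 450)) = 396900/(-7 - 81*(-945)) = 396900/(-7 - 9*(-8505)) = 396900/(-7 + 76545) = 396900/76538 = 396900*(1/76538) = 4050/781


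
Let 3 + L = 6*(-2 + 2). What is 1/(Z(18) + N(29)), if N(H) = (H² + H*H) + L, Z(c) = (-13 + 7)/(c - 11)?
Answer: 7/11747 ≈ 0.00059590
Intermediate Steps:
Z(c) = -6/(-11 + c)
L = -3 (L = -3 + 6*(-2 + 2) = -3 + 6*0 = -3 + 0 = -3)
N(H) = -3 + 2*H² (N(H) = (H² + H*H) - 3 = (H² + H²) - 3 = 2*H² - 3 = -3 + 2*H²)
1/(Z(18) + N(29)) = 1/(-6/(-11 + 18) + (-3 + 2*29²)) = 1/(-6/7 + (-3 + 2*841)) = 1/(-6*⅐ + (-3 + 1682)) = 1/(-6/7 + 1679) = 1/(11747/7) = 7/11747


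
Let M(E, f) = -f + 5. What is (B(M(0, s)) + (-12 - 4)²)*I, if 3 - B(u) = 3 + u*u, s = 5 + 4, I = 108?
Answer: 25920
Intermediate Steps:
s = 9
M(E, f) = 5 - f
B(u) = -u² (B(u) = 3 - (3 + u*u) = 3 - (3 + u²) = 3 + (-3 - u²) = -u²)
(B(M(0, s)) + (-12 - 4)²)*I = (-(5 - 1*9)² + (-12 - 4)²)*108 = (-(5 - 9)² + (-16)²)*108 = (-1*(-4)² + 256)*108 = (-1*16 + 256)*108 = (-16 + 256)*108 = 240*108 = 25920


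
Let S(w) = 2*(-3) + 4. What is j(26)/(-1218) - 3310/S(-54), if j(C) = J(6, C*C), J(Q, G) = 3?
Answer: 671929/406 ≈ 1655.0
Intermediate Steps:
S(w) = -2 (S(w) = -6 + 4 = -2)
j(C) = 3
j(26)/(-1218) - 3310/S(-54) = 3/(-1218) - 3310/(-2) = 3*(-1/1218) - 3310*(-1/2) = -1/406 + 1655 = 671929/406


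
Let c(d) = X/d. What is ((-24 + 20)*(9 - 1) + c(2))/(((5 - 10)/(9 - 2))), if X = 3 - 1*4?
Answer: 91/2 ≈ 45.500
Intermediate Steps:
X = -1 (X = 3 - 4 = -1)
c(d) = -1/d
((-24 + 20)*(9 - 1) + c(2))/(((5 - 10)/(9 - 2))) = ((-24 + 20)*(9 - 1) - 1/2)/(((5 - 10)/(9 - 2))) = (-4*8 - 1*½)/((-5/7)) = (-32 - ½)/((-5*⅐)) = -65/(2*(-5/7)) = -65/2*(-7/5) = 91/2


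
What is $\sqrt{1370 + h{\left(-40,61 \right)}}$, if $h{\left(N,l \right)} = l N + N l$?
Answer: $3 i \sqrt{390} \approx 59.245 i$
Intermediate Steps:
$h{\left(N,l \right)} = 2 N l$ ($h{\left(N,l \right)} = N l + N l = 2 N l$)
$\sqrt{1370 + h{\left(-40,61 \right)}} = \sqrt{1370 + 2 \left(-40\right) 61} = \sqrt{1370 - 4880} = \sqrt{-3510} = 3 i \sqrt{390}$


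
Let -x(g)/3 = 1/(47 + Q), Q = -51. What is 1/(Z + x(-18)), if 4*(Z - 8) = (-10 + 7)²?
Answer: 1/11 ≈ 0.090909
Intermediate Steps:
x(g) = ¾ (x(g) = -3/(47 - 51) = -3/(-4) = -3*(-¼) = ¾)
Z = 41/4 (Z = 8 + (-10 + 7)²/4 = 8 + (¼)*(-3)² = 8 + (¼)*9 = 8 + 9/4 = 41/4 ≈ 10.250)
1/(Z + x(-18)) = 1/(41/4 + ¾) = 1/11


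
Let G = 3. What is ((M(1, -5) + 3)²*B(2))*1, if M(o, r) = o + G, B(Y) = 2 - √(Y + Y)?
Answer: 0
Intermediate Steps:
B(Y) = 2 - √2*√Y (B(Y) = 2 - √(2*Y) = 2 - √2*√Y)
M(o, r) = 3 + o (M(o, r) = o + 3 = 3 + o)
((M(1, -5) + 3)²*B(2))*1 = (((3 + 1) + 3)²*(2 - √2*√2))*1 = ((4 + 3)²*(2 - 2))*1 = (7²*0)*1 = (49*0)*1 = 0*1 = 0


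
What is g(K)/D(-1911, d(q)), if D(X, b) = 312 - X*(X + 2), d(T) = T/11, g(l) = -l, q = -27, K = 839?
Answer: 839/3647787 ≈ 0.00023000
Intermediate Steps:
d(T) = T/11 (d(T) = T*(1/11) = T/11)
D(X, b) = 312 - X*(2 + X)
g(K)/D(-1911, d(q)) = (-1*839)/(312 - 1*(-1911)² - 2*(-1911)) = -839/(312 - 1*3651921 + 3822) = -839/(312 - 3651921 + 3822) = -839/(-3647787) = -839*(-1/3647787) = 839/3647787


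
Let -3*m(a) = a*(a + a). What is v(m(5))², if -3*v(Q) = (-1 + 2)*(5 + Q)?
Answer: 1225/81 ≈ 15.123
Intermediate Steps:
m(a) = -2*a²/3 (m(a) = -a*(a + a)/3 = -a*2*a/3 = -2*a²/3)
v(Q) = -5/3 - Q/3 (v(Q) = -(-1 + 2)*(5 + Q)/3 = -(5 + Q)/3 = -5/3 - Q/3)
v(m(5))² = (-5/3 - (-2)*5²/9)² = (-5/3 - (-2)*25/9)² = (-5/3 - ⅓*(-50/3))² = (-5/3 + 50/9)² = (35/9)² = 1225/81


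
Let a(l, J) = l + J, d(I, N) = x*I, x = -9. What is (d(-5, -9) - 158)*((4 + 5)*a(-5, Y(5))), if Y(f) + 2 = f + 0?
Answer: 2034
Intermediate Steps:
d(I, N) = -9*I
Y(f) = -2 + f (Y(f) = -2 + (f + 0) = -2 + f)
a(l, J) = J + l
(d(-5, -9) - 158)*((4 + 5)*a(-5, Y(5))) = (-9*(-5) - 158)*((4 + 5)*((-2 + 5) - 5)) = (45 - 158)*(9*(3 - 5)) = -1017*(-2) = -113*(-18) = 2034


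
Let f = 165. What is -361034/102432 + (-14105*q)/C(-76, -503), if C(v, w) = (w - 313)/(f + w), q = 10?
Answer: -524455537/8976 ≈ -58429.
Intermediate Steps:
C(v, w) = (-313 + w)/(165 + w) (C(v, w) = (w - 313)/(165 + w) = (-313 + w)/(165 + w))
-361034/102432 + (-14105*q)/C(-76, -503) = -361034/102432 + (-14105*10)/(((-313 - 503)/(165 - 503))) = -361034*1/102432 - 141050/(-816/(-338)) = -1861/528 - 141050/((-1/338*(-816))) = -1861/528 - 141050/408/169 = -1861/528 - 141050*169/408 = -1861/528 - 11918725/204 = -524455537/8976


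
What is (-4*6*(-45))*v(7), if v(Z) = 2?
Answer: 2160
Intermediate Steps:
(-4*6*(-45))*v(7) = (-4*6*(-45))*2 = -24*(-45)*2 = 1080*2 = 2160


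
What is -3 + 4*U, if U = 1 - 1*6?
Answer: -23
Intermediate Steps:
U = -5 (U = 1 - 6 = -5)
-3 + 4*U = -3 + 4*(-5) = -3 - 20 = -23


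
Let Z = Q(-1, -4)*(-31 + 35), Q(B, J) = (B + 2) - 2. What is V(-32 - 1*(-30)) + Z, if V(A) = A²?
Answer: 0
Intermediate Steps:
Q(B, J) = B (Q(B, J) = (2 + B) - 2 = B)
Z = -4 (Z = -(-31 + 35) = -1*4 = -4)
V(-32 - 1*(-30)) + Z = (-32 - 1*(-30))² - 4 = (-32 + 30)² - 4 = (-2)² - 4 = 4 - 4 = 0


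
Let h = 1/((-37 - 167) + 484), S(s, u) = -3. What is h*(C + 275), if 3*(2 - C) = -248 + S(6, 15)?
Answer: 541/420 ≈ 1.2881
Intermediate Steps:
C = 257/3 (C = 2 - (-248 - 3)/3 = 2 - ⅓*(-251) = 2 + 251/3 = 257/3 ≈ 85.667)
h = 1/280 (h = 1/(-204 + 484) = 1/280 ≈ 0.0035714)
h*(C + 275) = (257/3 + 275)/280 = (1/280)*(1082/3) = 541/420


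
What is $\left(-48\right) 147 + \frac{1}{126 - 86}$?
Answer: $- \frac{282239}{40} \approx -7056.0$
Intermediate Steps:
$\left(-48\right) 147 + \frac{1}{126 - 86} = -7056 + \frac{1}{40} = - \frac{282239}{40}$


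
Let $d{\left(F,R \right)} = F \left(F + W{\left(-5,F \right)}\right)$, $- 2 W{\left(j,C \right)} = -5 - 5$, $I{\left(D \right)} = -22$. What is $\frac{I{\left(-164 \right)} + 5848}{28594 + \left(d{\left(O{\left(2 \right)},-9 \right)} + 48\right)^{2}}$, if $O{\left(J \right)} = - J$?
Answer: $\frac{2913}{15179} \approx 0.19191$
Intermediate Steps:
$W{\left(j,C \right)} = 5$ ($W{\left(j,C \right)} = - \frac{-5 - 5}{2} = \left(- \frac{1}{2}\right) \left(-10\right) = 5$)
$d{\left(F,R \right)} = F \left(5 + F\right)$ ($d{\left(F,R \right)} = F \left(F + 5\right) = F \left(5 + F\right)$)
$\frac{I{\left(-164 \right)} + 5848}{28594 + \left(d{\left(O{\left(2 \right)},-9 \right)} + 48\right)^{2}} = \frac{-22 + 5848}{28594 + \left(\left(-1\right) 2 \left(5 - 2\right) + 48\right)^{2}} = \frac{5826}{28594 + \left(- 2 \left(5 - 2\right) + 48\right)^{2}} = \frac{5826}{28594 + \left(\left(-2\right) 3 + 48\right)^{2}} = \frac{5826}{28594 + \left(-6 + 48\right)^{2}} = \frac{5826}{28594 + 42^{2}} = \frac{5826}{28594 + 1764} = \frac{5826}{30358} = 5826 \cdot \frac{1}{30358} = \frac{2913}{15179}$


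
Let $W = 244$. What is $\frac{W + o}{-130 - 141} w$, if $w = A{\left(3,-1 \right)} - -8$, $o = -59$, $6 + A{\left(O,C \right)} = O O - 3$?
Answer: $- \frac{1480}{271} \approx -5.4613$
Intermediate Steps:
$A{\left(O,C \right)} = -9 + O^{2}$ ($A{\left(O,C \right)} = -6 + \left(O O - 3\right) = -6 + \left(O^{2} - 3\right) = -6 + \left(-3 + O^{2}\right) = -9 + O^{2}$)
$w = 8$ ($w = \left(-9 + 3^{2}\right) - -8 = \left(-9 + 9\right) + 8 = 0 + 8 = 8$)
$\frac{W + o}{-130 - 141} w = \frac{244 - 59}{-130 - 141} \cdot 8 = \frac{185}{-271} \cdot 8 = 185 \left(- \frac{1}{271}\right) 8 = \left(- \frac{185}{271}\right) 8 = - \frac{1480}{271}$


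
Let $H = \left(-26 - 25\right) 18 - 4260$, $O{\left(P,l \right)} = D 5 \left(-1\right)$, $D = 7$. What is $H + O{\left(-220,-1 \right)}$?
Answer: $-5213$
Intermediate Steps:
$O{\left(P,l \right)} = -35$ ($O{\left(P,l \right)} = 7 \cdot 5 \left(-1\right) = 35 \left(-1\right) = -35$)
$H = -5178$ ($H = \left(-51\right) 18 - 4260 = -918 - 4260 = -5178$)
$H + O{\left(-220,-1 \right)} = -5178 - 35 = -5213$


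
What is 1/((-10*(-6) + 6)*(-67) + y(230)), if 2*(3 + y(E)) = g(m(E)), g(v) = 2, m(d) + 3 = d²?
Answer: -1/4424 ≈ -0.00022604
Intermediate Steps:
m(d) = -3 + d²
y(E) = -2 (y(E) = -3 + (½)*2 = -3 + 1 = -2)
1/((-10*(-6) + 6)*(-67) + y(230)) = 1/((-10*(-6) + 6)*(-67) - 2) = 1/((60 + 6)*(-67) - 2) = 1/(66*(-67) - 2) = 1/(-4422 - 2) = 1/(-4424) = -1/4424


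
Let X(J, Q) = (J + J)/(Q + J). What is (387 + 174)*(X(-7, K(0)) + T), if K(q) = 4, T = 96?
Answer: 56474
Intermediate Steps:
X(J, Q) = 2*J/(J + Q) (X(J, Q) = (2*J)/(J + Q) = 2*J/(J + Q))
(387 + 174)*(X(-7, K(0)) + T) = (387 + 174)*(2*(-7)/(-7 + 4) + 96) = 561*(2*(-7)/(-3) + 96) = 561*(2*(-7)*(-⅓) + 96) = 561*(14/3 + 96) = 561*(302/3) = 56474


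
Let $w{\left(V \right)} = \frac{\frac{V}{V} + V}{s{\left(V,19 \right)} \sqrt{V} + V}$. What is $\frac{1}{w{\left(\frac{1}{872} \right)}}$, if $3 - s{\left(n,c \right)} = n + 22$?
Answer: $\frac{1}{873} - \frac{1841 \sqrt{218}}{42292} \approx -0.64158$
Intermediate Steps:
$s{\left(n,c \right)} = -19 - n$ ($s{\left(n,c \right)} = 3 - \left(n + 22\right) = 3 - \left(22 + n\right) = -19 - n$)
$w{\left(V \right)} = \frac{1 + V}{V + \sqrt{V} \left(-19 - V\right)}$ ($w{\left(V \right)} = \frac{\frac{V}{V} + V}{\left(-19 - V\right) \sqrt{V} + V} = \frac{1 + V}{\sqrt{V} \left(-19 - V\right) + V} = \frac{1 + V}{V + \sqrt{V} \left(-19 - V\right)}$)
$\frac{1}{w{\left(\frac{1}{872} \right)}} = \frac{1}{\left(-1\right) \frac{1}{872} \frac{1}{- \left(\frac{1}{872}\right)^{2} + \left(\frac{1}{872}\right)^{\frac{3}{2}} \left(19 + \frac{1}{872}\right)} \left(1 + \frac{1}{872}\right)} = \frac{1}{\left(-1\right) \frac{1}{872} \frac{1}{- \frac{1}{760384} + \frac{19 + \frac{1}{872}}{1744 \sqrt{218}}} \left(1 + \frac{1}{872}\right)} = \frac{1}{\left(-1\right) \frac{1}{872} \frac{1}{\left(-1\right) \frac{1}{760384} + \frac{\sqrt{218}}{380192} \cdot \frac{16569}{872}} \cdot \frac{873}{872}} = \frac{1}{\left(-1\right) \frac{1}{872} \frac{1}{- \frac{1}{760384} + \frac{16569 \sqrt{218}}{331527424}} \cdot \frac{873}{872}} = \frac{1}{\left(- \frac{873}{760384}\right) \frac{1}{- \frac{1}{760384} + \frac{16569 \sqrt{218}}{331527424}}} = \frac{1}{873} - \frac{1841 \sqrt{218}}{42292}$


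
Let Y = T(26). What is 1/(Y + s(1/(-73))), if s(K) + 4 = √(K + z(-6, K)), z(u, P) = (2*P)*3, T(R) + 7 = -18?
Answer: -2117/61400 - I*√511/61400 ≈ -0.034479 - 0.00036816*I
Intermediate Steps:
T(R) = -25 (T(R) = -7 - 18 = -25)
Y = -25
z(u, P) = 6*P
s(K) = -4 + √7*√K (s(K) = -4 + √(K + 6*K) = -4 + √(7*K) = -4 + √7*√K)
1/(Y + s(1/(-73))) = 1/(-25 + (-4 + √7*√(1/(-73)))) = 1/(-25 + (-4 + √7*√(-1/73))) = 1/(-25 + (-4 + √7*(I*√73/73))) = 1/(-25 + (-4 + I*√511/73)) = 1/(-29 + I*√511/73)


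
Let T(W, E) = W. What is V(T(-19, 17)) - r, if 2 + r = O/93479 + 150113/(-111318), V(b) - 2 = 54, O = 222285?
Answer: 592830020173/10405895322 ≈ 56.971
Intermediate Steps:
V(b) = 56 (V(b) = 2 + 54 = 56)
r = -10099882141/10405895322 (r = -2 + (222285/93479 + 150113/(-111318)) = -2 + (222285*(1/93479) + 150113*(-1/111318)) = -2 + (222285/93479 - 150113/111318) = -2 + 10711908503/10405895322 = -10099882141/10405895322 ≈ -0.97059)
V(T(-19, 17)) - r = 56 - 1*(-10099882141/10405895322) = 56 + 10099882141/10405895322 = 592830020173/10405895322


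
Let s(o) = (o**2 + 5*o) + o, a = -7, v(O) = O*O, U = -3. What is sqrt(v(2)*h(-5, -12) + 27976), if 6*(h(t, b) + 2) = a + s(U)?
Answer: 4*sqrt(15726)/3 ≈ 167.20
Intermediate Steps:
v(O) = O**2
s(o) = o**2 + 6*o
h(t, b) = -14/3 (h(t, b) = -2 + (-7 - 3*(6 - 3))/6 = -2 + (-7 - 3*3)/6 = -2 + (-7 - 9)/6 = -2 + (1/6)*(-16) = -2 - 8/3 = -14/3)
sqrt(v(2)*h(-5, -12) + 27976) = sqrt(2**2*(-14/3) + 27976) = sqrt(4*(-14/3) + 27976) = sqrt(-56/3 + 27976) = sqrt(83872/3) = 4*sqrt(15726)/3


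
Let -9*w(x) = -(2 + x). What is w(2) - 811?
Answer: -7295/9 ≈ -810.56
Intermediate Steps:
w(x) = 2/9 + x/9 (w(x) = -(-1)*(2 + x)/9 = -(-2 - x)/9 = 2/9 + x/9)
w(2) - 811 = (2/9 + (⅑)*2) - 811 = (2/9 + 2/9) - 811 = 4/9 - 811 = -7295/9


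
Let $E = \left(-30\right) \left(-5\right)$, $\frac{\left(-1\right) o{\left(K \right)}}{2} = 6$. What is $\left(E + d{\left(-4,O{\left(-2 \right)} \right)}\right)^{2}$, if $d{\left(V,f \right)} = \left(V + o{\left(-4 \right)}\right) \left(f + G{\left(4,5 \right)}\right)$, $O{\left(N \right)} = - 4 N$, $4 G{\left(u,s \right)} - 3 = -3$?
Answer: $484$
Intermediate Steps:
$G{\left(u,s \right)} = 0$ ($G{\left(u,s \right)} = \frac{3}{4} + \frac{1}{4} \left(-3\right) = \frac{3}{4} - \frac{3}{4} = 0$)
$o{\left(K \right)} = -12$ ($o{\left(K \right)} = \left(-2\right) 6 = -12$)
$E = 150$
$d{\left(V,f \right)} = f \left(-12 + V\right)$ ($d{\left(V,f \right)} = \left(V - 12\right) \left(f + 0\right) = \left(-12 + V\right) f = f \left(-12 + V\right)$)
$\left(E + d{\left(-4,O{\left(-2 \right)} \right)}\right)^{2} = \left(150 + \left(-4\right) \left(-2\right) \left(-12 - 4\right)\right)^{2} = \left(150 + 8 \left(-16\right)\right)^{2} = \left(150 - 128\right)^{2} = 22^{2} = 484$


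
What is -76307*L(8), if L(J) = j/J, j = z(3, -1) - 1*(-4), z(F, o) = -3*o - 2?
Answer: -381535/8 ≈ -47692.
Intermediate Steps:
z(F, o) = -2 - 3*o
j = 5 (j = (-2 - 3*(-1)) - 1*(-4) = (-2 + 3) + 4 = 1 + 4 = 5)
L(J) = 5/J
-76307*L(8) = -381535/8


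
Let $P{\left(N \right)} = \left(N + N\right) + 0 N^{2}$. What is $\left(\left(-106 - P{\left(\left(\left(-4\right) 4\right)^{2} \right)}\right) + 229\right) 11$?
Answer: $-4279$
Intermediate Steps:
$P{\left(N \right)} = 2 N$ ($P{\left(N \right)} = 2 N + 0 = 2 N$)
$\left(\left(-106 - P{\left(\left(\left(-4\right) 4\right)^{2} \right)}\right) + 229\right) 11 = \left(\left(-106 - 2 \left(\left(-4\right) 4\right)^{2}\right) + 229\right) 11 = \left(\left(-106 - 2 \left(-16\right)^{2}\right) + 229\right) 11 = \left(\left(-106 - 2 \cdot 256\right) + 229\right) 11 = \left(\left(-106 - 512\right) + 229\right) 11 = \left(-618 + 229\right) 11 = \left(-389\right) 11 = -4279$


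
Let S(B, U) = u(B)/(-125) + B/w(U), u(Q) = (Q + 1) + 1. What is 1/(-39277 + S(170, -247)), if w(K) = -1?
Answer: -125/4931047 ≈ -2.5350e-5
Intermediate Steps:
u(Q) = 2 + Q (u(Q) = (1 + Q) + 1 = 2 + Q)
S(B, U) = -2/125 - 126*B/125 (S(B, U) = (2 + B)/(-125) + B/(-1) = (2 + B)*(-1/125) + B*(-1) = (-2/125 - B/125) - B = -2/125 - 126*B/125)
1/(-39277 + S(170, -247)) = 1/(-39277 + (-2/125 - 126/125*170)) = 1/(-39277 + (-2/125 - 4284/25)) = 1/(-39277 - 21422/125) = 1/(-4931047/125) = -125/4931047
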